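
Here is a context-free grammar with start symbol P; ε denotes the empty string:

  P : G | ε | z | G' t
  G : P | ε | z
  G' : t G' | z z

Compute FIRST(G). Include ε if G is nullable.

{ t, z, ε }

From G : P: add FIRST(P) = { t, z, ε } (including ε since P is nullable).
G : ε contributes ε.
G : z contributes {z}.
Union: FIRST(G) = { t, z, ε }.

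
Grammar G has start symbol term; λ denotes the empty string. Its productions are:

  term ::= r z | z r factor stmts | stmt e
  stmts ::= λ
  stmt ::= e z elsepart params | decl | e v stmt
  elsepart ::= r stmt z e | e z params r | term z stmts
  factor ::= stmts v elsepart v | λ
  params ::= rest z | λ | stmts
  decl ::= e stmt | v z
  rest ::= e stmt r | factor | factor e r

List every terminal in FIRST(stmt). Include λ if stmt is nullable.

stmt ::= e z elsepart params contributes {e}.
From stmt ::= decl: add FIRST(decl) = { e, v }.
stmt ::= e v stmt contributes {e}.
Union: FIRST(stmt) = { e, v }.

{ e, v }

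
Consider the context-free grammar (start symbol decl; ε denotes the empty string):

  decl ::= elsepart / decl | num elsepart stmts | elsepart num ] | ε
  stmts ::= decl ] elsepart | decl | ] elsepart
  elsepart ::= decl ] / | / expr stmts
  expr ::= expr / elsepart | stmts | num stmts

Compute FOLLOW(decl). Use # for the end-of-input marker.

{ #, /, ], num }

decl is the start symbol, so # ∈ FOLLOW(decl).
In decl ::= elsepart / decl: decl is at the end, add FOLLOW(decl) = { #, /, ], num }.
In stmts ::= decl ] elsepart: add FIRST(] elsepart) = { ] }.
In stmts ::= decl: decl is at the end, add FOLLOW(stmts) = { #, /, ], num }.
In elsepart ::= decl ] /: add FIRST(] /) = { ] }.
Union: FOLLOW(decl) = { #, /, ], num }.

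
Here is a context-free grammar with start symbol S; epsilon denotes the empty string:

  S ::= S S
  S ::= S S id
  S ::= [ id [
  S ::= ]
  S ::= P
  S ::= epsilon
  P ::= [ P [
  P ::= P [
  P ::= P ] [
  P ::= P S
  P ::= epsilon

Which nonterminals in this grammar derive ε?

Directly nullable (have an epsilon-production): S, P.

{ P, S }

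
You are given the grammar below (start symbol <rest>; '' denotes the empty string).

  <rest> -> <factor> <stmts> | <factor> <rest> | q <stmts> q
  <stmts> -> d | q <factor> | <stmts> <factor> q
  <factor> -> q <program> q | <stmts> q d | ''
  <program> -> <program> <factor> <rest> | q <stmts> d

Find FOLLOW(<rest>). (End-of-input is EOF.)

{ EOF, d, q }

<rest> is the start symbol, so EOF ∈ FOLLOW(<rest>).
In <rest> -> <factor> <rest>: <rest> is at the end, add FOLLOW(<rest>) = { EOF, d, q }.
In <program> -> <program> <factor> <rest>: <rest> is at the end, add FOLLOW(<program>) = { d, q }.
Union: FOLLOW(<rest>) = { EOF, d, q }.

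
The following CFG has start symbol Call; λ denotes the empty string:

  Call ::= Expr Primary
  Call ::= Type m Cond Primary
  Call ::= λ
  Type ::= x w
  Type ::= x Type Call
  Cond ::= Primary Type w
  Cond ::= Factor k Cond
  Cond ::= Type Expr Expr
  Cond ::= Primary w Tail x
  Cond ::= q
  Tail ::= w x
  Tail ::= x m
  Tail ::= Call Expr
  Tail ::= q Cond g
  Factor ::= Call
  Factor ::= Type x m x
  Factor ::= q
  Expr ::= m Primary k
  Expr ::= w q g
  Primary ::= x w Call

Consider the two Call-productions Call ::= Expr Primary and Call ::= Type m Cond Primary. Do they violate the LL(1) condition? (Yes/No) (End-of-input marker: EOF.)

No

FIRST(Expr Primary) = { m, w } and FIRST(Type m Cond Primary) = { x }.
The FIRST sets are disjoint and neither alternative is nullable — no conflict.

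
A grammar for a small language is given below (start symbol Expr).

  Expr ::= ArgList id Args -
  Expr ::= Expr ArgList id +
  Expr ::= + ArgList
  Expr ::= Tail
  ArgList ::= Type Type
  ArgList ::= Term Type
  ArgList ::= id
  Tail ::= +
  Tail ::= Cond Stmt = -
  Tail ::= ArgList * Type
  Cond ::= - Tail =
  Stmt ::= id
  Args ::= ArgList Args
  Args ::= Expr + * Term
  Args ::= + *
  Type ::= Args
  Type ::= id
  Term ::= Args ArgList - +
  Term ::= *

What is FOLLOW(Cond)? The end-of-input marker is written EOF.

{ id }

In Tail ::= Cond Stmt = -: add FIRST(Stmt = -) = { id }.
Union: FOLLOW(Cond) = { id }.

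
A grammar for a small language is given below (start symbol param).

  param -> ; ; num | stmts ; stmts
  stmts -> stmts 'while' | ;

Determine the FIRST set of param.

param -> ; ; num contributes {;}.
From param -> stmts ; stmts: add FIRST(stmts) = { ; }.
Union: FIRST(param) = { ; }.

{ ; }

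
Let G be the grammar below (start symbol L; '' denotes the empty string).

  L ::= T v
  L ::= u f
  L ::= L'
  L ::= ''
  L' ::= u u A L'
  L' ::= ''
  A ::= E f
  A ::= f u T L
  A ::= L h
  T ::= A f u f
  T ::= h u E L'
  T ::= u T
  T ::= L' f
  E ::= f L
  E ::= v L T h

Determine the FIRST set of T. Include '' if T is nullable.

{ f, h, u, v }

From T ::= A f u f: add FIRST(A) = { f, h, u, v }.
T ::= h u E L' contributes {h}.
T ::= u T contributes {u}.
From T ::= L' f: L' nullable, take FIRST(L') ∪ {f} = { f, u }.
Union: FIRST(T) = { f, h, u, v }.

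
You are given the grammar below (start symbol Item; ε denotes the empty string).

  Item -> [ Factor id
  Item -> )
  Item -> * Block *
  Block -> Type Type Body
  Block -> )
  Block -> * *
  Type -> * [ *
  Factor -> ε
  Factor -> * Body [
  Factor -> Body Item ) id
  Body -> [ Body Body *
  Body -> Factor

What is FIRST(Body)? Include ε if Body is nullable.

Body -> [ Body Body * contributes {[}.
From Body -> Factor: add FIRST(Factor) = { ), *, [, ε } (including ε since Factor is nullable).
Union: FIRST(Body) = { ), *, [, ε }.

{ ), *, [, ε }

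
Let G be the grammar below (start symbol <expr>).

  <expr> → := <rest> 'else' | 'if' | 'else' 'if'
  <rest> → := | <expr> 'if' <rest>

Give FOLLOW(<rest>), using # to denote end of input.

{ 'else' }

In <expr> → := <rest> 'else': add FIRST('else') = { 'else' }.
In <rest> → <expr> 'if' <rest>: <rest> is at the end, add FOLLOW(<rest>) = { 'else' }.
Union: FOLLOW(<rest>) = { 'else' }.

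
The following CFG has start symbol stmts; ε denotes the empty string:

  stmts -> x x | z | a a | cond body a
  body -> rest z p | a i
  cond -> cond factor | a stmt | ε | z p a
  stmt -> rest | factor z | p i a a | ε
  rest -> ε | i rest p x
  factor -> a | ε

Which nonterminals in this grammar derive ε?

{ cond, factor, rest, stmt }

Directly nullable (have an ε-production): cond, stmt, rest, factor.
No other nonterminal has a production whose RHS symbols are all nullable.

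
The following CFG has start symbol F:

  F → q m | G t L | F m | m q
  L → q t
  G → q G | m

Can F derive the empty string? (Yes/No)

No nonterminal in this grammar is nullable.
No production of F has an RHS whose symbols are all nullable, so F is not nullable.

No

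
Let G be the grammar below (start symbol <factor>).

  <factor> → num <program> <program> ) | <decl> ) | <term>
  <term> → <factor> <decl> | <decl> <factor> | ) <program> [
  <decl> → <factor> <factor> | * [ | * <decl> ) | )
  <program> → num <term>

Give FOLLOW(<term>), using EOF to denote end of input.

In <factor> → <term>: <term> is at the end, add FOLLOW(<factor>) = { EOF, ), *, [, num }.
In <program> → num <term>: <term> is at the end, add FOLLOW(<program>) = { ), [, num }.
Union: FOLLOW(<term>) = { EOF, ), *, [, num }.

{ EOF, ), *, [, num }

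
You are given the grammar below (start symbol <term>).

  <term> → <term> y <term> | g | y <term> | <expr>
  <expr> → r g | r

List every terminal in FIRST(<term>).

{ g, r, y }

From <term> → <term> y <term>: add FIRST(<term>) = { g, r, y }.
<term> → g contributes {g}.
<term> → y <term> contributes {y}.
From <term> → <expr>: add FIRST(<expr>) = { r }.
Union: FIRST(<term>) = { g, r, y }.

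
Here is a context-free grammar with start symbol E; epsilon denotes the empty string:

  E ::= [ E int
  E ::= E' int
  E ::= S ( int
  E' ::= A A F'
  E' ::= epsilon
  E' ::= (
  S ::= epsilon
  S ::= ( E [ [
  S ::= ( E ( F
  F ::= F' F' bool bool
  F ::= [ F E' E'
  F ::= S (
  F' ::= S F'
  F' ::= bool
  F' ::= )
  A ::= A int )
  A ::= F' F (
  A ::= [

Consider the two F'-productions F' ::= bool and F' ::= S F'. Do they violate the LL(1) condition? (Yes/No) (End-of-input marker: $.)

FIRST(bool) = { bool } and FIRST(S F') = { (, ), bool }.
Both contain bool, so the two alternatives are not disjoint — LL(1) conflict.

Yes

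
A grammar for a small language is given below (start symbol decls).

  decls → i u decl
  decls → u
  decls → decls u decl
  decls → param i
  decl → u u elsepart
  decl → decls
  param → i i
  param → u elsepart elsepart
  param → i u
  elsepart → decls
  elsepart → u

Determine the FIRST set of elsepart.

{ i, u }

From elsepart → decls: add FIRST(decls) = { i, u }.
elsepart → u contributes {u}.
Union: FIRST(elsepart) = { i, u }.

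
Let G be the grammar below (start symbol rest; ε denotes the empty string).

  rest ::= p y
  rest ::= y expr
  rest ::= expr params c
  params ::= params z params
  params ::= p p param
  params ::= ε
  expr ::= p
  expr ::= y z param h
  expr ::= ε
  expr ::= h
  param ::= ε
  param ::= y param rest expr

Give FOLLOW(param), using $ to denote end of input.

{ c, h, p, y, z }

In params ::= p p param: param is at the end, add FOLLOW(params) = { c, z }.
In expr ::= y z param h: add FIRST(h) = { h }.
In param ::= y param rest expr: add FIRST(rest expr) = { c, h, p, y, z }.
Union: FOLLOW(param) = { c, h, p, y, z }.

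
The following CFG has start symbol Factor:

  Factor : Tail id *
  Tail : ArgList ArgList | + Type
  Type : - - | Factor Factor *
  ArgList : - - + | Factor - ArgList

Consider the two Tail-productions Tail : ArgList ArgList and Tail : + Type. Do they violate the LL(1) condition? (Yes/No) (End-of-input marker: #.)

Yes

FIRST(ArgList ArgList) = { +, - } and FIRST(+ Type) = { + }.
Both contain +, so the two alternatives are not disjoint — LL(1) conflict.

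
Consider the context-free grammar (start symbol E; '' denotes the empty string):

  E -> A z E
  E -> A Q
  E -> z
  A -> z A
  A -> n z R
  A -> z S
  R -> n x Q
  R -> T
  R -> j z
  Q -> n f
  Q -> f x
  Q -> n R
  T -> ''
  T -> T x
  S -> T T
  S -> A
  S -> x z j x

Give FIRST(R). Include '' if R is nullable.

R -> n x Q contributes {n}.
From R -> T: add FIRST(T) = { x, '' } (including '' since T is nullable).
R -> j z contributes {j}.
Union: FIRST(R) = { j, n, x, '' }.

{ j, n, x, '' }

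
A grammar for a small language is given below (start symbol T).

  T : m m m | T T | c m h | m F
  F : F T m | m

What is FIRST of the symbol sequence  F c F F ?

Add FIRST(F) = { m }; F is not nullable, stop.

{ m }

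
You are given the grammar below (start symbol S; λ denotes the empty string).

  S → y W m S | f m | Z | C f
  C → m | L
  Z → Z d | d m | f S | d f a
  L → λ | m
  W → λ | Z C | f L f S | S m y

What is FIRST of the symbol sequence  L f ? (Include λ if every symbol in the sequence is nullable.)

{ f, m }

Add FIRST(L)\{λ} = { m }; L is nullable, continue.
f is a terminal; add {f} and stop.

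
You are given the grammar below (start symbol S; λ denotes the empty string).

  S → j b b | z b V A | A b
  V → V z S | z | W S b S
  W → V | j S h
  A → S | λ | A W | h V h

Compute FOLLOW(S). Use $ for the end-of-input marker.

S is the start symbol, so $ ∈ FOLLOW(S).
In V → V z S: S is at the end, add FOLLOW(V) = { $, b, h, j, z }.
In V → W S b S: add FIRST(b S) = { b }.
In V → W S b S: S is at the end, add FOLLOW(V) = { $, b, h, j, z }.
In W → j S h: add FIRST(h) = { h }.
In A → S: S is at the end, add FOLLOW(A) = { $, b, h, j, z }.
Union: FOLLOW(S) = { $, b, h, j, z }.

{ $, b, h, j, z }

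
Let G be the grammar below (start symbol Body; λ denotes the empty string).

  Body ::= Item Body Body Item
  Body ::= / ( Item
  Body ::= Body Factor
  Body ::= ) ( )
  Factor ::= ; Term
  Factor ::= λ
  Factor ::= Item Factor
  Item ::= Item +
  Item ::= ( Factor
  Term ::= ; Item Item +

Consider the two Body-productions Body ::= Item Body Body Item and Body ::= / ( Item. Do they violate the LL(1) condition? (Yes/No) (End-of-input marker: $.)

No

FIRST(Item Body Body Item) = { ( } and FIRST(/ ( Item) = { / }.
The FIRST sets are disjoint and neither alternative is nullable — no conflict.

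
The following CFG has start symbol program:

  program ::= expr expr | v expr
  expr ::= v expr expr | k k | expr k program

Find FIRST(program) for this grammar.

{ k, v }

From program ::= expr expr: add FIRST(expr) = { k, v }.
program ::= v expr contributes {v}.
Union: FIRST(program) = { k, v }.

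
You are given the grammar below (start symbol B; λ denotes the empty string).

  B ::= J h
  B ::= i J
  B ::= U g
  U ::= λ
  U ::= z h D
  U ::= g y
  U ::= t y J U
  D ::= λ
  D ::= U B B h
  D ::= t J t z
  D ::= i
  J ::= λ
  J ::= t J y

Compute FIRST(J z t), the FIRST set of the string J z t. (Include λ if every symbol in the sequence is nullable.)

{ t, z }

Add FIRST(J)\{λ} = { t }; J is nullable, continue.
z is a terminal; add {z} and stop.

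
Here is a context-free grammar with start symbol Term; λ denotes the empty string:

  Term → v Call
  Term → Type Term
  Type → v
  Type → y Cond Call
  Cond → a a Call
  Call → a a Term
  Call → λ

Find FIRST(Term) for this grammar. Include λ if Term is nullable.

{ v, y }

Term → v Call contributes {v}.
From Term → Type Term: add FIRST(Type) = { v, y }.
Union: FIRST(Term) = { v, y }.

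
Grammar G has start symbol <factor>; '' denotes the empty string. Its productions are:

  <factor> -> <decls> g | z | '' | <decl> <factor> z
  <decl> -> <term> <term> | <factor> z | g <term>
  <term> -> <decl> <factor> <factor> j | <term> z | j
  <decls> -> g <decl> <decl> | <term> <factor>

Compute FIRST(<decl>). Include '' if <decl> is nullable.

{ g, j, z }

From <decl> -> <term> <term>: add FIRST(<term>) = { g, j, z }.
From <decl> -> <factor> z: <factor> nullable, take FIRST(<factor>) ∪ {z} = { g, j, z }.
<decl> -> g <term> contributes {g}.
Union: FIRST(<decl>) = { g, j, z }.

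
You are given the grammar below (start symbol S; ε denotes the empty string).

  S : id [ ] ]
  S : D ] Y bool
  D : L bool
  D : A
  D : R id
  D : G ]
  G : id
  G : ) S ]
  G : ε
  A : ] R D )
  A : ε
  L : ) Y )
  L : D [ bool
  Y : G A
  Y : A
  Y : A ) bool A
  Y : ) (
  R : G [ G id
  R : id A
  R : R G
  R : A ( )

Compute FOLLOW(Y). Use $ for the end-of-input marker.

In S : D ] Y bool: add FIRST(bool) = { bool }.
In L : ) Y ): add FIRST()) = { ) }.
Union: FOLLOW(Y) = { ), bool }.

{ ), bool }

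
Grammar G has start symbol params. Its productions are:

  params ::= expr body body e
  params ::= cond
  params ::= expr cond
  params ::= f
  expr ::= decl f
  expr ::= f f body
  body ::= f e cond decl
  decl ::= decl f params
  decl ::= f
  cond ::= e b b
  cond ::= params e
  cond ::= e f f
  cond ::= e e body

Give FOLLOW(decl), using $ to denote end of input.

{ $, e, f }

In expr ::= decl f: add FIRST(f) = { f }.
In body ::= f e cond decl: decl is at the end, add FOLLOW(body) = { $, e, f }.
In decl ::= decl f params: add FIRST(f params) = { f }.
Union: FOLLOW(decl) = { $, e, f }.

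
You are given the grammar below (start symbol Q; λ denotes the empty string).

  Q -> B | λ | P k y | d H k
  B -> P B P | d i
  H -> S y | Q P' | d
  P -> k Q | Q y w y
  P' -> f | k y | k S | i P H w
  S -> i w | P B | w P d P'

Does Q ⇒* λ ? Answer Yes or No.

Yes

Q has an λ-production, so Q ⇒ λ.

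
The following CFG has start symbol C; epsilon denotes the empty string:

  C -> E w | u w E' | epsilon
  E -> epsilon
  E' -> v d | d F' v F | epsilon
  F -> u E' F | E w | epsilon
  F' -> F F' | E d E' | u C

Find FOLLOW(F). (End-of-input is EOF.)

{ EOF, d, u, v, w }

In E' -> d F' v F: F is at the end, add FOLLOW(E') = { EOF, d, u, v, w }.
In F -> u E' F: F is at the end, add FOLLOW(F) = { EOF, d, u, v, w }.
In F' -> F F': add FIRST(F') = { d, u, w }.
Union: FOLLOW(F) = { EOF, d, u, v, w }.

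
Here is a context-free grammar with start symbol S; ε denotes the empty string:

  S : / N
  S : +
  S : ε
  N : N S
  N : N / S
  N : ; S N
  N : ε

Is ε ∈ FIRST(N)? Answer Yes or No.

Yes

N has an ε-production, so N ⇒ ε.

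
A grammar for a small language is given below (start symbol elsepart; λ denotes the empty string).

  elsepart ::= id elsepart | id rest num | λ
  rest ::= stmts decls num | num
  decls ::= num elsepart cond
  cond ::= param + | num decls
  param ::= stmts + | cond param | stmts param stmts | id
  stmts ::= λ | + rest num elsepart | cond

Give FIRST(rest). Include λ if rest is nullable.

{ +, id, num }

From rest ::= stmts decls num: stmts nullable, take FIRST(stmts) ∪ FIRST(decls) = { +, id, num }.
rest ::= num contributes {num}.
Union: FIRST(rest) = { +, id, num }.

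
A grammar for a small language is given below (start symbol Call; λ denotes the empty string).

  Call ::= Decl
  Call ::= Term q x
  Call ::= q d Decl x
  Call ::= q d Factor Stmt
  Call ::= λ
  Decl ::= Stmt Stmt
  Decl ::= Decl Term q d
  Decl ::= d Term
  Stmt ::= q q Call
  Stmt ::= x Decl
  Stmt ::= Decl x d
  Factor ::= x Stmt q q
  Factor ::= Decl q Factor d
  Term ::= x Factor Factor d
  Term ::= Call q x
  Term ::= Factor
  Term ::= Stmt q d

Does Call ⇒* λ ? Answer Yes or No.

Call has an λ-production, so Call ⇒ λ.

Yes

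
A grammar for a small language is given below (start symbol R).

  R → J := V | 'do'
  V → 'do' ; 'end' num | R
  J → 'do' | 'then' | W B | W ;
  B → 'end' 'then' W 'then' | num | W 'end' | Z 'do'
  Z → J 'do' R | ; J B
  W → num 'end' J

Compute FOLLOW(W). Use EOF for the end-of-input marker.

{ 'do', 'end', 'then', ;, num }

In J → W B: add FIRST(B) = { 'do', 'end', 'then', ;, num }.
In J → W ;: add FIRST(;) = { ; }.
In B → 'end' 'then' W 'then': add FIRST('then') = { 'then' }.
In B → W 'end': add FIRST('end') = { 'end' }.
Union: FOLLOW(W) = { 'do', 'end', 'then', ;, num }.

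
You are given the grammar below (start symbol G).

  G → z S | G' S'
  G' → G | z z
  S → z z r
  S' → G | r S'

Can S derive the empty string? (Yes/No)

No

No nonterminal in this grammar is nullable.
No production of S has an RHS whose symbols are all nullable, so S is not nullable.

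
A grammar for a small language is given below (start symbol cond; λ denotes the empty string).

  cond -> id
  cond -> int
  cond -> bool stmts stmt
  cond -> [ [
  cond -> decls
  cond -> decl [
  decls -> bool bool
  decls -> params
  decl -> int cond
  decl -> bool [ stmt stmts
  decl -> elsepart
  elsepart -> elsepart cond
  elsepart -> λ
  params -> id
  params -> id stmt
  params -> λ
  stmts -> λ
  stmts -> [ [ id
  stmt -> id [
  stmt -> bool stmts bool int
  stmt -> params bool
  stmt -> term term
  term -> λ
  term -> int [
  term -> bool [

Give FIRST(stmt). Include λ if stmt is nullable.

{ bool, id, int, λ }

stmt -> id [ contributes {id}.
stmt -> bool stmts bool int contributes {bool}.
From stmt -> params bool: params nullable, take FIRST(params) ∪ {bool} = { bool, id }.
From stmt -> term term: term, term nullable, take FIRST(term) ∪ FIRST(term) = { bool, int }; also λ since the whole RHS is nullable.
Union: FIRST(stmt) = { bool, id, int, λ }.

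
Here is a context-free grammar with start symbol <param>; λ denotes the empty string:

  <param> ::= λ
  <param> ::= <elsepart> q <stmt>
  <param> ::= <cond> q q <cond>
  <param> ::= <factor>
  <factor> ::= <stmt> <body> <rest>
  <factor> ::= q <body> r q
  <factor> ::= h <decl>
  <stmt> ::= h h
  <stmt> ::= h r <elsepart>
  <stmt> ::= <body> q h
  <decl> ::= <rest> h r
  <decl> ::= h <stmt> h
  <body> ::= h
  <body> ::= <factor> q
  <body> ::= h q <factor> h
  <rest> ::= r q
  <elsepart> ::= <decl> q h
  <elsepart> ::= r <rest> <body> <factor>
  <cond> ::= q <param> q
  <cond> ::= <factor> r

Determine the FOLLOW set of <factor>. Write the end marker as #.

{ #, h, q, r }

In <param> ::= <factor>: <factor> is at the end, add FOLLOW(<param>) = { #, q }.
In <body> ::= <factor> q: add FIRST(q) = { q }.
In <body> ::= h q <factor> h: add FIRST(h) = { h }.
In <elsepart> ::= r <rest> <body> <factor>: <factor> is at the end, add FOLLOW(<elsepart>) = { #, h, q }.
In <cond> ::= <factor> r: add FIRST(r) = { r }.
Union: FOLLOW(<factor>) = { #, h, q, r }.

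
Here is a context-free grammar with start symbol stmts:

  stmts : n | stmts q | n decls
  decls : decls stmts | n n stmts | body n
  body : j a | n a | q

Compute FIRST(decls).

{ j, n, q }

From decls : decls stmts: add FIRST(decls) = { j, n, q }.
decls : n n stmts contributes {n}.
From decls : body n: add FIRST(body) = { j, n, q }.
Union: FIRST(decls) = { j, n, q }.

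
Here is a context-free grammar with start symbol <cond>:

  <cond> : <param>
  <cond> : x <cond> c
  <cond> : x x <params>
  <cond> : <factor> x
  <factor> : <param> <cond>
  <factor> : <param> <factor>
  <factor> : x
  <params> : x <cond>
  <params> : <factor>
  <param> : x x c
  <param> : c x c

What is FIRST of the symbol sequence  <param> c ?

Add FIRST(<param>) = { c, x }; <param> is not nullable, stop.

{ c, x }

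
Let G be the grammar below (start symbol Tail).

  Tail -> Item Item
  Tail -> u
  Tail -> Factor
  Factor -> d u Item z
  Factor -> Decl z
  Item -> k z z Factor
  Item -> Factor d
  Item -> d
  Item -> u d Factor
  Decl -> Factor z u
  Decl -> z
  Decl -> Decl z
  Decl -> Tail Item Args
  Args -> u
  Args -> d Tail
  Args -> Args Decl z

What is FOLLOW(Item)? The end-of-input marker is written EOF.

{ EOF, d, k, u, z }

In Tail -> Item Item: add FIRST(Item) = { d, k, u, z }.
In Tail -> Item Item: Item is at the end, add FOLLOW(Tail) = { EOF, d, k, u, z }.
In Factor -> d u Item z: add FIRST(z) = { z }.
In Decl -> Tail Item Args: add FIRST(Args) = { d, u }.
Union: FOLLOW(Item) = { EOF, d, k, u, z }.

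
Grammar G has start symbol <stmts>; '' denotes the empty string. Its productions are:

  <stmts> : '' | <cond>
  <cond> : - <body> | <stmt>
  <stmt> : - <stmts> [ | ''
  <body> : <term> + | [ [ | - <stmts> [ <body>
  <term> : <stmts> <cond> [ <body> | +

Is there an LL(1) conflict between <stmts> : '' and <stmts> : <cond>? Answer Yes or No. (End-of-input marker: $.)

FIRST('') = { '' } and FIRST(<cond>) = { -, '' }.
Both alternatives are nullable, violating the LL(1) condition.

Yes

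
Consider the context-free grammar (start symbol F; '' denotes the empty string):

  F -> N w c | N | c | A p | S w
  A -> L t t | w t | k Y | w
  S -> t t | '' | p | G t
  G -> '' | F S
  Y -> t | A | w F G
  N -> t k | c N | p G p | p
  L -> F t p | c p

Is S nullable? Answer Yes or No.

S has an ''-production, so S ⇒ ''.

Yes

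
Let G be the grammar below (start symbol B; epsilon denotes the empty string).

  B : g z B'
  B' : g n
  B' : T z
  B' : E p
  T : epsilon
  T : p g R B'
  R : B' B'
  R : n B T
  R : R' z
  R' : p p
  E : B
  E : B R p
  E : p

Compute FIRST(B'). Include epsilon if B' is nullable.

B' : g n contributes {g}.
From B' : T z: T nullable, take FIRST(T) ∪ {z} = { p, z }.
From B' : E p: add FIRST(E) = { g, p }.
Union: FIRST(B') = { g, p, z }.

{ g, p, z }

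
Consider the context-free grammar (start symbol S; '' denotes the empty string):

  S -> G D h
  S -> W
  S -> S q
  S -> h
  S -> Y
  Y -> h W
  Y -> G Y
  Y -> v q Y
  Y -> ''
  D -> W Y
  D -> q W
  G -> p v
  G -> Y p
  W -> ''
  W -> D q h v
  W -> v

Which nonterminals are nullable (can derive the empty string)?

Directly nullable (have an ''-production): Y, W.
S -> W with every symbol nullable, so S is nullable.
D -> W Y with every symbol nullable, so D is nullable.
No other nonterminal has a production whose RHS symbols are all nullable.

{ D, S, W, Y }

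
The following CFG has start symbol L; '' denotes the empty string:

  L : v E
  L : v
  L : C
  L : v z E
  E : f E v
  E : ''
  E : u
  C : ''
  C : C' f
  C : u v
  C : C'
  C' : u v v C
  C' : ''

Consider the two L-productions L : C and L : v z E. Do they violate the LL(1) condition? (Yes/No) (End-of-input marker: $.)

No

FIRST(C) = { f, u, '' } and FIRST(v z E) = { v }.
The first is nullable but FOLLOW(L) = { $ } is disjoint from FIRST of the second.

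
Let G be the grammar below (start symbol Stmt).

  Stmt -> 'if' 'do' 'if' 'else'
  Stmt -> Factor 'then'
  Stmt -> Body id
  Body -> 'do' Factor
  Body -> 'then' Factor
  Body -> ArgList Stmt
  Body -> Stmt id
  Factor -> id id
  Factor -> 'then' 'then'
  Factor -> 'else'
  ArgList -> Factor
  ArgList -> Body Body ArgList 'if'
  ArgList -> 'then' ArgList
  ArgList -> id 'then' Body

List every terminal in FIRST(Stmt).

{ 'do', 'else', 'if', 'then', id }

Stmt -> 'if' 'do' 'if' 'else' contributes {'if'}.
From Stmt -> Factor 'then': add FIRST(Factor) = { 'else', 'then', id }.
From Stmt -> Body id: add FIRST(Body) = { 'do', 'else', 'if', 'then', id }.
Union: FIRST(Stmt) = { 'do', 'else', 'if', 'then', id }.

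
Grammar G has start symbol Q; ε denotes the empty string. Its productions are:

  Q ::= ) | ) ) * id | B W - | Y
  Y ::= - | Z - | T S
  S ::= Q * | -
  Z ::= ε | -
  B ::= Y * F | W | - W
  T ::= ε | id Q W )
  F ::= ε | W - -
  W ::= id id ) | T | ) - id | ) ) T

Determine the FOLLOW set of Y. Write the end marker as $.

{ $, ), *, id }

In Q ::= Y: Y is at the end, add FOLLOW(Q) = { $, ), *, id }.
In B ::= Y * F: add FIRST(* F) = { * }.
Union: FOLLOW(Y) = { $, ), *, id }.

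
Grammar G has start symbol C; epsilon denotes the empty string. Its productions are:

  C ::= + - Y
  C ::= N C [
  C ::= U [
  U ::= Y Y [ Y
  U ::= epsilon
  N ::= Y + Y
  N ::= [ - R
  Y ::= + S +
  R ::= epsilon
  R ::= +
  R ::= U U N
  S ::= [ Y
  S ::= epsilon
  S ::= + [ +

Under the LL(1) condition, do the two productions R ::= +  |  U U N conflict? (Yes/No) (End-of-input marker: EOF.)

FIRST(+) = { + } and FIRST(U U N) = { +, [ }.
Both contain +, so the two alternatives are not disjoint — LL(1) conflict.

Yes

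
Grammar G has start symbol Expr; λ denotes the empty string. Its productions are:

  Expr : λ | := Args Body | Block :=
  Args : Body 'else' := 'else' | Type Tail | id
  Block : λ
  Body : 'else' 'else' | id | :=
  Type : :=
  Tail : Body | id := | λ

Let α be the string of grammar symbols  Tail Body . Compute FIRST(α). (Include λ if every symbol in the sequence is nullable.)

{ 'else', :=, id }

Add FIRST(Tail)\{λ} = { 'else', :=, id }; Tail is nullable, continue.
Add FIRST(Body) = { 'else', :=, id }; Body is not nullable, stop.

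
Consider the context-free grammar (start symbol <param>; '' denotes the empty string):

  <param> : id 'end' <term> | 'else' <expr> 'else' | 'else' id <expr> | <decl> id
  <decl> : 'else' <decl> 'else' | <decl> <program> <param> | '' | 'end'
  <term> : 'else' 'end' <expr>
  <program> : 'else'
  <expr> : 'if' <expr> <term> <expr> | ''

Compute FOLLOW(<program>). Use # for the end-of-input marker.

In <decl> : <decl> <program> <param>: add FIRST(<param>) = { 'else', 'end', id }.
Union: FOLLOW(<program>) = { 'else', 'end', id }.

{ 'else', 'end', id }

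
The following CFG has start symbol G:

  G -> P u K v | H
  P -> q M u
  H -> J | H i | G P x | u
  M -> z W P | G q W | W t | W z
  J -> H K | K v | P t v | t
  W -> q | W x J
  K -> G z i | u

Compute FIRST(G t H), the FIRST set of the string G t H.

Add FIRST(G) = { q, t, u }; G is not nullable, stop.

{ q, t, u }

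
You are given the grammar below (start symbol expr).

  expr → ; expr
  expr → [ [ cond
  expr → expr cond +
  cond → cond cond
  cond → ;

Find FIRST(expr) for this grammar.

expr → ; expr contributes {;}.
expr → [ [ cond contributes {[}.
From expr → expr cond +: add FIRST(expr) = { ;, [ }.
Union: FIRST(expr) = { ;, [ }.

{ ;, [ }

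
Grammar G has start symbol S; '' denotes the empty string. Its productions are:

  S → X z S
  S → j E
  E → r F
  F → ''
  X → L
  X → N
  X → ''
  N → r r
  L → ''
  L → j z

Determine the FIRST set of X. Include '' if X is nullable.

{ j, r, '' }

From X → L: add FIRST(L) = { j, '' } (including '' since L is nullable).
From X → N: add FIRST(N) = { r }.
X → '' contributes ''.
Union: FIRST(X) = { j, r, '' }.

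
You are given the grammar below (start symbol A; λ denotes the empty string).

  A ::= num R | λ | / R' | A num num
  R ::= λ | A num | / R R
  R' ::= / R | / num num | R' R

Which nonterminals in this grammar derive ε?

{ A, R }

Directly nullable (have an λ-production): A, R.
No other nonterminal has a production whose RHS symbols are all nullable.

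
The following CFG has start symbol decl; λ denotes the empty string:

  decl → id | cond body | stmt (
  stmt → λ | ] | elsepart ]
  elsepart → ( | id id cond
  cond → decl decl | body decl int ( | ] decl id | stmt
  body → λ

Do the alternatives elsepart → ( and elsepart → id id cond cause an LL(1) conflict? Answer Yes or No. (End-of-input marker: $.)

FIRST(() = { ( } and FIRST(id id cond) = { id }.
The FIRST sets are disjoint and neither alternative is nullable — no conflict.

No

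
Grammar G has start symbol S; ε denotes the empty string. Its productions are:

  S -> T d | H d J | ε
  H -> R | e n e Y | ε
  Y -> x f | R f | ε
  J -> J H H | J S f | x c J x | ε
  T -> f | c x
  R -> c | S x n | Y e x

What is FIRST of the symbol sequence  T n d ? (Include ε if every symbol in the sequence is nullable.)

{ c, f }

Add FIRST(T) = { c, f }; T is not nullable, stop.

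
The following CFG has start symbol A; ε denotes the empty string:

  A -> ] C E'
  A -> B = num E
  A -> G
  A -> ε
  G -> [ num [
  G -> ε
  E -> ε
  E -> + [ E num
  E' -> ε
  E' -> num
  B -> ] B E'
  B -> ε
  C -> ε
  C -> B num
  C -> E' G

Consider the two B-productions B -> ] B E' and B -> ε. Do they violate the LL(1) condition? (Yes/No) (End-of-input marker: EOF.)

No

FIRST(] B E') = { ] } and FIRST(ε) = { ε }.
The second is nullable but FOLLOW(B) = { =, num } is disjoint from FIRST of the first.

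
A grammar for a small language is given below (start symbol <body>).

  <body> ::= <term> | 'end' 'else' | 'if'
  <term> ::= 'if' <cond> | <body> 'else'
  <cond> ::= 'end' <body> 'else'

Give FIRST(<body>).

From <body> ::= <term>: add FIRST(<term>) = { 'end', 'if' }.
<body> ::= 'end' 'else' contributes {'end'}.
<body> ::= 'if' contributes {'if'}.
Union: FIRST(<body>) = { 'end', 'if' }.

{ 'end', 'if' }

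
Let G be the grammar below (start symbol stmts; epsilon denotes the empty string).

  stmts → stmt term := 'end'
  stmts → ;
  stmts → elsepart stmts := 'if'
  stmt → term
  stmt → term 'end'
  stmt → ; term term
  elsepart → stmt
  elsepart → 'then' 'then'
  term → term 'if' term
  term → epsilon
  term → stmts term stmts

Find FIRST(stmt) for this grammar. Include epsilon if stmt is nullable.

From stmt → term: add FIRST(term) = { 'end', 'if', 'then', :=, ;, epsilon } (including epsilon since term is nullable).
From stmt → term 'end': term nullable, take FIRST(term) ∪ {'end'} = { 'end', 'if', 'then', :=, ; }.
stmt → ; term term contributes {;}.
Union: FIRST(stmt) = { 'end', 'if', 'then', :=, ;, epsilon }.

{ 'end', 'if', 'then', :=, ;, epsilon }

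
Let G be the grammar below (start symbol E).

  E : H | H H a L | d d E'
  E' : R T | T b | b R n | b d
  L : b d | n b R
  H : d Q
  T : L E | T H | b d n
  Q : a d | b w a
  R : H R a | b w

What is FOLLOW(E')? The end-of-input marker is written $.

{ $, b, d }

In E : d d E': E' is at the end, add FOLLOW(E) = { $, b, d }.
Union: FOLLOW(E') = { $, b, d }.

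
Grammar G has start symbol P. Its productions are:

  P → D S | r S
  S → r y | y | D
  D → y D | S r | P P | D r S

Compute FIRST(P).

{ r, y }

From P → D S: add FIRST(D) = { r, y }.
P → r S contributes {r}.
Union: FIRST(P) = { r, y }.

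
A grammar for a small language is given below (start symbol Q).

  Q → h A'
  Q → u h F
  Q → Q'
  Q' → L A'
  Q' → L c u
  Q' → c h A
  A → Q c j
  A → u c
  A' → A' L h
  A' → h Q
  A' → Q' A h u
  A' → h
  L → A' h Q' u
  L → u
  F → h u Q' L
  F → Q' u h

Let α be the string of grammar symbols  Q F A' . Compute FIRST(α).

Add FIRST(Q) = { c, h, u }; Q is not nullable, stop.

{ c, h, u }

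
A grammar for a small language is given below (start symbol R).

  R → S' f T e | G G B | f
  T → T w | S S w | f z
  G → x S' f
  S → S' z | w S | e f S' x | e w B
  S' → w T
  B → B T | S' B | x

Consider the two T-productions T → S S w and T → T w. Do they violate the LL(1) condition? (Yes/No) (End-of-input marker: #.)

Yes

FIRST(S S w) = { e, w } and FIRST(T w) = { e, f, w }.
Both contain e, so the two alternatives are not disjoint — LL(1) conflict.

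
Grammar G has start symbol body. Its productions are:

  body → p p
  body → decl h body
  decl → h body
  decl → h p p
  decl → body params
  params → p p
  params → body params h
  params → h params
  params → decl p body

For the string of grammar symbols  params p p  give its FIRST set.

Add FIRST(params) = { h, p }; params is not nullable, stop.

{ h, p }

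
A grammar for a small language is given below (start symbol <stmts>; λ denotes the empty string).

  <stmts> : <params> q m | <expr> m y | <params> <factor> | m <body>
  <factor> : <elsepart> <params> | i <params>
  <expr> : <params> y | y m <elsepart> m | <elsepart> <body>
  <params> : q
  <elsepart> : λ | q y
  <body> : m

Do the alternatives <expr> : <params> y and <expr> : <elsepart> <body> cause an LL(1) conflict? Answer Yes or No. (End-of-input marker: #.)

Yes

FIRST(<params> y) = { q } and FIRST(<elsepart> <body>) = { m, q }.
Both contain q, so the two alternatives are not disjoint — LL(1) conflict.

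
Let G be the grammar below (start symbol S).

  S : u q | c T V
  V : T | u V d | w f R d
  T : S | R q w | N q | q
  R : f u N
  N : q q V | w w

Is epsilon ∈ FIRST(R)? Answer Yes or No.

No

No nonterminal in this grammar is nullable.
No production of R has an RHS whose symbols are all nullable, so R is not nullable.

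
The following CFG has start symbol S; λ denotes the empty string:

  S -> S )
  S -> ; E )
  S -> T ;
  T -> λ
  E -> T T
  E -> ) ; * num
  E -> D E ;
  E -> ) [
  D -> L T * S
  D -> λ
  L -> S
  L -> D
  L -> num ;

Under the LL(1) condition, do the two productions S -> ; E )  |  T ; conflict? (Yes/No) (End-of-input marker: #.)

Yes

FIRST(; E )) = { ; } and FIRST(T ;) = { ; }.
Both contain ;, so the two alternatives are not disjoint — LL(1) conflict.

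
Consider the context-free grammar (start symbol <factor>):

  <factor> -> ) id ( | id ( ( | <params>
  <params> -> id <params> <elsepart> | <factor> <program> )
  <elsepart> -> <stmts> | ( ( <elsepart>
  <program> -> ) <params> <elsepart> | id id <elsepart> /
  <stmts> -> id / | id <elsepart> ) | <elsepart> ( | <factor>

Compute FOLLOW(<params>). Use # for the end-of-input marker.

In <factor> -> <params>: <params> is at the end, add FOLLOW(<factor>) = { #, (, ), /, id }.
In <params> -> id <params> <elsepart>: add FIRST(<elsepart>) = { (, ), id }.
In <program> -> ) <params> <elsepart>: add FIRST(<elsepart>) = { (, ), id }.
Union: FOLLOW(<params>) = { #, (, ), /, id }.

{ #, (, ), /, id }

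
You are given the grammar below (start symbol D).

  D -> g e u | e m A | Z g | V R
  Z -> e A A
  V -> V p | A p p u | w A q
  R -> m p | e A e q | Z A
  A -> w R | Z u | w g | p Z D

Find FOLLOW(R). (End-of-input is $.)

In D -> V R: R is at the end, add FOLLOW(D) = { $, e, g, p, q, u, w }.
In A -> w R: R is at the end, add FOLLOW(A) = { $, e, g, p, q, u, w }.
Union: FOLLOW(R) = { $, e, g, p, q, u, w }.

{ $, e, g, p, q, u, w }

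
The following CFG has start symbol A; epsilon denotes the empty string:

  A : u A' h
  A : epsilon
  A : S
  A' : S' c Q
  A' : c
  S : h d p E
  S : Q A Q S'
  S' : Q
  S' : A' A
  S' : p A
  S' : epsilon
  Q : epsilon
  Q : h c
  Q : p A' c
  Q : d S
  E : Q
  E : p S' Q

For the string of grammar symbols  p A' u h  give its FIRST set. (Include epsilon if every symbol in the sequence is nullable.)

p is a terminal; add {p} and stop.

{ p }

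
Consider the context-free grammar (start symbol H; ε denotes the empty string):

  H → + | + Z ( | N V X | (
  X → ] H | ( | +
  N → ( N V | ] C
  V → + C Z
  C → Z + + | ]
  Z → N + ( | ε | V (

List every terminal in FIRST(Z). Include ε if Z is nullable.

From Z → N + (: add FIRST(N) = { (, ] }.
Z → ε contributes ε.
From Z → V (: add FIRST(V) = { + }.
Union: FIRST(Z) = { (, +, ], ε }.

{ (, +, ], ε }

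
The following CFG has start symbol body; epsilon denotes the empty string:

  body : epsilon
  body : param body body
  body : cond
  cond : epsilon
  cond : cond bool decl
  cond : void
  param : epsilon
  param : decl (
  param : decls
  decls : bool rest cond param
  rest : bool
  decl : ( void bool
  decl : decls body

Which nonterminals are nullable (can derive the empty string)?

Directly nullable (have an epsilon-production): body, cond, param.
No other nonterminal has a production whose RHS symbols are all nullable.

{ body, cond, param }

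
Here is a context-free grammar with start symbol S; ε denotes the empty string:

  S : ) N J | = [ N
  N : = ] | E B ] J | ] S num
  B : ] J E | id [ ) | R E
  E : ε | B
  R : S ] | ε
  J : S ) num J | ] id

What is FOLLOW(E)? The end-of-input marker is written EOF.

In N : E B ] J: add FIRST(B ] J) = { ), =, ], id }.
In B : ] J E: E is at the end, add FOLLOW(B) = { ), =, ], id }.
In B : R E: E is at the end, add FOLLOW(B) = { ), =, ], id }.
Union: FOLLOW(E) = { ), =, ], id }.

{ ), =, ], id }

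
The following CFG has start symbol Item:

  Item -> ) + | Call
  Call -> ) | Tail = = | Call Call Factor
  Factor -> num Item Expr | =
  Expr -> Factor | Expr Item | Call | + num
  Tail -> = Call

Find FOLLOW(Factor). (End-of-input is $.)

{ $, ), +, =, num }

In Call -> Call Call Factor: Factor is at the end, add FOLLOW(Call) = { $, ), +, =, num }.
In Expr -> Factor: Factor is at the end, add FOLLOW(Expr) = { $, ), +, =, num }.
Union: FOLLOW(Factor) = { $, ), +, =, num }.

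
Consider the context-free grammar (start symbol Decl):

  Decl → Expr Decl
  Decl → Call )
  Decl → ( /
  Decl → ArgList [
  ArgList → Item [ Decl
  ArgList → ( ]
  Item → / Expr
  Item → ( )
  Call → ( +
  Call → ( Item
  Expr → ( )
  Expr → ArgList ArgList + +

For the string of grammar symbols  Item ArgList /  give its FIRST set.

{ (, / }

Add FIRST(Item) = { (, / }; Item is not nullable, stop.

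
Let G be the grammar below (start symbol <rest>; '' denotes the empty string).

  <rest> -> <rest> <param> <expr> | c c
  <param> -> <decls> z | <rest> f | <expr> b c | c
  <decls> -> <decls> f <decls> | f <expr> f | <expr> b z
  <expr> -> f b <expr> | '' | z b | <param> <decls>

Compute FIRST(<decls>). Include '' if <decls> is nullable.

{ b, c, f, z }

From <decls> -> <decls> f <decls>: add FIRST(<decls>) = { b, c, f, z }.
<decls> -> f <expr> f contributes {f}.
From <decls> -> <expr> b z: <expr> nullable, take FIRST(<expr>) ∪ {b} = { b, c, f, z }.
Union: FIRST(<decls>) = { b, c, f, z }.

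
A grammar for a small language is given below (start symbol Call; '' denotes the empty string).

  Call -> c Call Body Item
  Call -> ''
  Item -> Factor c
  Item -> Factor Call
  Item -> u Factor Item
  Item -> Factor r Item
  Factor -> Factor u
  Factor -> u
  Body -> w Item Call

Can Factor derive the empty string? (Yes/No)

Nullable nonterminals: Call.
No production of Factor has an RHS whose symbols are all nullable, so Factor is not nullable.

No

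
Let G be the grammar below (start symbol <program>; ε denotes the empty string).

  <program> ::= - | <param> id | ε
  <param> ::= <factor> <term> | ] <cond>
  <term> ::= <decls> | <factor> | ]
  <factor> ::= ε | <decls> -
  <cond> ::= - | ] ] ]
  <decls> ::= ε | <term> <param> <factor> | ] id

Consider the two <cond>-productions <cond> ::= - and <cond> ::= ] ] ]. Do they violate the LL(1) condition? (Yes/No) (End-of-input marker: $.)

No

FIRST(-) = { - } and FIRST(] ] ]) = { ] }.
The FIRST sets are disjoint and neither alternative is nullable — no conflict.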